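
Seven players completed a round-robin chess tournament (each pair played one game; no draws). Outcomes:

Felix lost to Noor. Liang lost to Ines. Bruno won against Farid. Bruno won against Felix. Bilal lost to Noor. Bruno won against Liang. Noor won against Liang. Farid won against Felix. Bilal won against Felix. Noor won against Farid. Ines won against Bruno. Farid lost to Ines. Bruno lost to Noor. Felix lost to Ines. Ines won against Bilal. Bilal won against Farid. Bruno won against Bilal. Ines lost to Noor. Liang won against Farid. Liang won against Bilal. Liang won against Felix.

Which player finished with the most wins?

Win totals: Farid 1, Bruno 4, Noor 6, Felix 0, Liang 3, Bilal 2, Ines 5.
Noor leads with 6 wins (next highest: 5).

Noor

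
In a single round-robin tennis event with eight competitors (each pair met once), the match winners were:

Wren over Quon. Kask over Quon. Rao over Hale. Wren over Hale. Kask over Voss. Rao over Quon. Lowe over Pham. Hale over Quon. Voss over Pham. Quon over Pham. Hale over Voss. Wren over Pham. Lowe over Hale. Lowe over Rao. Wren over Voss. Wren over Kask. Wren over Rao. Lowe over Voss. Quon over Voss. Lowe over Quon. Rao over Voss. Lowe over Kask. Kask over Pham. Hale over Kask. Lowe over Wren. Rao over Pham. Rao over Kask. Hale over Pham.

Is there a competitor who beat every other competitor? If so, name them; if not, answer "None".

Lowe has 7 wins out of 7 opponents — a perfect record.

Lowe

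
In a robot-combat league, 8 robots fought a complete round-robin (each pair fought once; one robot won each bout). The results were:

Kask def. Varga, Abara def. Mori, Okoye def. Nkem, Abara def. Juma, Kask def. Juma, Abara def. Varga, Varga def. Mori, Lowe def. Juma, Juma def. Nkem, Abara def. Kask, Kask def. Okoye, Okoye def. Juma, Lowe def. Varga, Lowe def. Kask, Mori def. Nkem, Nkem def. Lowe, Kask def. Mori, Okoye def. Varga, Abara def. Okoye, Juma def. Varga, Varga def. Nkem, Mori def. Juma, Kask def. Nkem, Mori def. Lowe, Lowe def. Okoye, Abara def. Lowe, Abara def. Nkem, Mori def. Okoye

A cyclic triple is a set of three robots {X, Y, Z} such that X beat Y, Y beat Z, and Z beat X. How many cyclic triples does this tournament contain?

8

Win totals: Nkem 1, Juma 2, Lowe 4, Varga 2, Abara 7, Kask 5, Okoye 3, Mori 4.
A robot with w wins dominates both others in C(w,2) triples; summing gives 0 + 1 + 6 + 1 + 21 + 10 + 3 + 6 = 48 transitive triples.
Total triples C(8,3) = 56, so cyclic triples = 56 − 48 = 8.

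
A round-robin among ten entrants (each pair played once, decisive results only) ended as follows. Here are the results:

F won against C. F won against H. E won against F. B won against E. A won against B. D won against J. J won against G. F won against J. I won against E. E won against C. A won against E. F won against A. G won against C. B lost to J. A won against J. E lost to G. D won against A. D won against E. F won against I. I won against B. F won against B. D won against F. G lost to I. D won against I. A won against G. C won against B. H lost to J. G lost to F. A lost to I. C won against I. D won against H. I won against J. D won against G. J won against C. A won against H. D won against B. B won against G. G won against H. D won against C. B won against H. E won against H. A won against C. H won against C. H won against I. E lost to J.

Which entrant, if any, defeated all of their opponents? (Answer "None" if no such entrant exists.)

D has 9 wins out of 9 opponents — a perfect record.

D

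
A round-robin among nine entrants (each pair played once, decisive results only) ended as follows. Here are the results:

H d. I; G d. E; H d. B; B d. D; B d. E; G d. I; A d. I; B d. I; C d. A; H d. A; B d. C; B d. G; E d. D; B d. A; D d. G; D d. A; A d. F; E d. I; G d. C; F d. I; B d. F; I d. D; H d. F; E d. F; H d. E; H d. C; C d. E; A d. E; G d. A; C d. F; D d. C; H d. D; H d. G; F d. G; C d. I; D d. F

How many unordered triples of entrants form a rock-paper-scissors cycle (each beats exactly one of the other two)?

10

Win totals: A 3, B 7, C 4, D 4, E 3, F 2, G 4, H 8, I 1.
An entrant with w wins dominates both others in C(w,2) triples; summing gives 3 + 21 + 6 + 6 + 3 + 1 + 6 + 28 + 0 = 74 transitive triples.
Total triples C(9,3) = 84, so cyclic triples = 84 − 74 = 10.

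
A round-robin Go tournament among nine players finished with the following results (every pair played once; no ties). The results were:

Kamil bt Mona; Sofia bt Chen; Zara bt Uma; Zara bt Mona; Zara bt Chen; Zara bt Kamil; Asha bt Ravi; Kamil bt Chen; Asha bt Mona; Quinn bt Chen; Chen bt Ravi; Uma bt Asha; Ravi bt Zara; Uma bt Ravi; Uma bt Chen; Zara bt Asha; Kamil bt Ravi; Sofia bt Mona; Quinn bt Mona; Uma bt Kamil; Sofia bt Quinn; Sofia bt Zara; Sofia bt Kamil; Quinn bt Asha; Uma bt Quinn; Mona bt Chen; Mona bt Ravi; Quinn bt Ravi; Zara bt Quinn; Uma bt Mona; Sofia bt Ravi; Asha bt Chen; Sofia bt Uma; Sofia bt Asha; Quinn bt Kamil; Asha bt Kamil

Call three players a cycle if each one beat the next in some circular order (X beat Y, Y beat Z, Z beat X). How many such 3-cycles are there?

Win totals: Zara 6, Kamil 3, Quinn 5, Mona 2, Sofia 8, Uma 6, Ravi 1, Chen 1, Asha 4.
A player with w wins dominates both others in C(w,2) triples; summing gives 15 + 3 + 10 + 1 + 28 + 15 + 0 + 0 + 6 = 78 transitive triples.
Total triples C(9,3) = 84, so cyclic triples = 84 − 78 = 6.

6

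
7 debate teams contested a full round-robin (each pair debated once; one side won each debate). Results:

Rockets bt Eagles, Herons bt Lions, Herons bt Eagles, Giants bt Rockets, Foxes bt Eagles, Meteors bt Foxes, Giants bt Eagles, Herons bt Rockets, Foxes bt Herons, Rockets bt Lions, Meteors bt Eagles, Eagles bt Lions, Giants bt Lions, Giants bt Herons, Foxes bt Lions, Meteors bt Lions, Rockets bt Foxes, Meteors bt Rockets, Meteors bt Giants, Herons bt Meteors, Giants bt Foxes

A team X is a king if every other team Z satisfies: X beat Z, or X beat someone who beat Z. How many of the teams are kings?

3

Herons reaches everyone (king).
Rockets cannot reach Meteors, Giants in two steps.
Foxes cannot reach Giants in two steps.
Meteors reaches everyone (king).
Lions cannot reach Herons, Rockets, Foxes, Meteors, Eagles, Giants in two steps.
Eagles cannot reach Herons, Rockets, Foxes, Meteors, Giants in two steps.
Giants reaches everyone (king).
Kings: Herons, Meteors, Giants — 3.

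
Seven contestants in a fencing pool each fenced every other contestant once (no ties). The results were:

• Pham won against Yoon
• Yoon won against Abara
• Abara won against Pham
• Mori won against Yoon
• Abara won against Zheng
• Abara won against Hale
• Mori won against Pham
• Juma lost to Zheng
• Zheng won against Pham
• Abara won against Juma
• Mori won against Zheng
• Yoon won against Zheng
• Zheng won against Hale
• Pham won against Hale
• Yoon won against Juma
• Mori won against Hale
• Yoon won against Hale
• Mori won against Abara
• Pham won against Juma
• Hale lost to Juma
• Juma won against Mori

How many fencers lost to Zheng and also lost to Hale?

0

Zheng beat: Pham, Juma, Hale.
Hale beat: no one.
No one was beaten by both.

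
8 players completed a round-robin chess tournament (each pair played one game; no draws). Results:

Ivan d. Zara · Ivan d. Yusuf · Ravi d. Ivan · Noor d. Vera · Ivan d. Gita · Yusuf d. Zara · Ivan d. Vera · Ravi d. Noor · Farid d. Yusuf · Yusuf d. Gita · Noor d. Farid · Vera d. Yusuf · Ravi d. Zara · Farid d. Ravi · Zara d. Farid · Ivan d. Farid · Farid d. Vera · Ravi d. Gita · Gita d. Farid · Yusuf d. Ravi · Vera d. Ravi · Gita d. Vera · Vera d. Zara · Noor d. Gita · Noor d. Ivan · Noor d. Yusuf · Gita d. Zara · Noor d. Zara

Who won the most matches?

Noor

Win totals: Ivan 5, Noor 6, Zara 1, Gita 3, Yusuf 3, Farid 3, Vera 3, Ravi 4.
Noor leads with 6 wins (next highest: 5).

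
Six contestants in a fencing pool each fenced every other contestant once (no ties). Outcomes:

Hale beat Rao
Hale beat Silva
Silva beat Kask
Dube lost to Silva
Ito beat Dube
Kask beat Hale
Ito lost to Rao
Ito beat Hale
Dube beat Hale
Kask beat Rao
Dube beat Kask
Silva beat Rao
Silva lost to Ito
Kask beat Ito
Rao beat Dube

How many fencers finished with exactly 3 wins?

3

Win totals: Rao 2, Dube 2, Ito 3, Silva 3, Kask 3, Hale 2.
Exactly 3: Ito, Silva, Kask — 3 fencers.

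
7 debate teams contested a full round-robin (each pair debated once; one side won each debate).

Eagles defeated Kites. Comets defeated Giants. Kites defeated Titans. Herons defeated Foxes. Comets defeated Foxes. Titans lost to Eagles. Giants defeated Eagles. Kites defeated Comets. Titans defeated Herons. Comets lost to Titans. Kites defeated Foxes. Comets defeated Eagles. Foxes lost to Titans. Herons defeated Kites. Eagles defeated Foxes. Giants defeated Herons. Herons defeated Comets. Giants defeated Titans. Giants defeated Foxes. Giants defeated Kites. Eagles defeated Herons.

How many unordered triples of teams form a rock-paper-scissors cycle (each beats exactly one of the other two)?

Win totals: Giants 5, Foxes 0, Herons 3, Comets 3, Eagles 4, Titans 3, Kites 3.
A team with w wins dominates both others in C(w,2) triples; summing gives 10 + 0 + 3 + 3 + 6 + 3 + 3 = 28 transitive triples.
Total triples C(7,3) = 35, so cyclic triples = 35 − 28 = 7.

7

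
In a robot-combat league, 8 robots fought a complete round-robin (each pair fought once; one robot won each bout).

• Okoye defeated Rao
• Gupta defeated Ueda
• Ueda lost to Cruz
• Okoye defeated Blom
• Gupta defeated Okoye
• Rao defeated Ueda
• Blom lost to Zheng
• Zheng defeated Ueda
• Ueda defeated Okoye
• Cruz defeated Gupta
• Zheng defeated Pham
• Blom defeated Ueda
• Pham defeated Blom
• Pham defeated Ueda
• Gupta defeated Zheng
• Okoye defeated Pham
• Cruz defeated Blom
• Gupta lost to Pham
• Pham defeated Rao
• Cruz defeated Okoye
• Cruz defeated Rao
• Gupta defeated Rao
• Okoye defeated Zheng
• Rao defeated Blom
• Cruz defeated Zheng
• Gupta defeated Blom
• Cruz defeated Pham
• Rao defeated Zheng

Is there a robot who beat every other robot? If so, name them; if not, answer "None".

Cruz

Cruz has 7 wins out of 7 opponents — a perfect record.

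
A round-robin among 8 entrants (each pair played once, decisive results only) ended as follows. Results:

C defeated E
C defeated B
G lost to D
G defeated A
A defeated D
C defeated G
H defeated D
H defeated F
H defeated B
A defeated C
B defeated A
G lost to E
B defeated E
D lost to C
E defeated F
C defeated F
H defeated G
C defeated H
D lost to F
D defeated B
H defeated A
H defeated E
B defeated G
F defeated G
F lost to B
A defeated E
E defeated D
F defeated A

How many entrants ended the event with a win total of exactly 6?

Win totals: A 3, B 4, C 6, D 2, E 3, F 3, G 1, H 6.
Exactly 6: C, H — 2 entrants.

2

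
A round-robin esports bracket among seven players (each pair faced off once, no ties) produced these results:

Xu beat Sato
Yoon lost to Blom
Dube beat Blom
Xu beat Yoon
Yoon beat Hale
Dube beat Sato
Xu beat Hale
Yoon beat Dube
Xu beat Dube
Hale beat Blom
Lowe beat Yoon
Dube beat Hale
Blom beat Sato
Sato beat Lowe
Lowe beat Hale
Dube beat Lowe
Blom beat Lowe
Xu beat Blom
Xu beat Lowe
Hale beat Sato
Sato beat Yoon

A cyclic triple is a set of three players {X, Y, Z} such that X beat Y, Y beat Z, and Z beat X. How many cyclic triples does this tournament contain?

Win totals: Xu 6, Sato 2, Dube 4, Yoon 2, Hale 2, Blom 3, Lowe 2.
A player with w wins dominates both others in C(w,2) triples; summing gives 15 + 1 + 6 + 1 + 1 + 3 + 1 = 28 transitive triples.
Total triples C(7,3) = 35, so cyclic triples = 35 − 28 = 7.

7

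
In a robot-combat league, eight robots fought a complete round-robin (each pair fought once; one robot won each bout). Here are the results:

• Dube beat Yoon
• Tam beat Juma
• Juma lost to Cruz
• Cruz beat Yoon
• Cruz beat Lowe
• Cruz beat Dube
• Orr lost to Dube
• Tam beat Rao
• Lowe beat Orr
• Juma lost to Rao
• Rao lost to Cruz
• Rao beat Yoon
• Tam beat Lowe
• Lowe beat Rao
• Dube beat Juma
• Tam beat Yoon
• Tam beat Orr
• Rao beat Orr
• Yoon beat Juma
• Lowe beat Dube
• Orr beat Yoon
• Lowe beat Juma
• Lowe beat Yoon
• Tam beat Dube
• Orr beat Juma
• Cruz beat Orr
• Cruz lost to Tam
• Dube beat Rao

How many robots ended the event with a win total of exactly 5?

1

Win totals: Cruz 6, Yoon 1, Dube 4, Rao 3, Tam 7, Juma 0, Lowe 5, Orr 2.
Exactly 5: Lowe — 1 robot.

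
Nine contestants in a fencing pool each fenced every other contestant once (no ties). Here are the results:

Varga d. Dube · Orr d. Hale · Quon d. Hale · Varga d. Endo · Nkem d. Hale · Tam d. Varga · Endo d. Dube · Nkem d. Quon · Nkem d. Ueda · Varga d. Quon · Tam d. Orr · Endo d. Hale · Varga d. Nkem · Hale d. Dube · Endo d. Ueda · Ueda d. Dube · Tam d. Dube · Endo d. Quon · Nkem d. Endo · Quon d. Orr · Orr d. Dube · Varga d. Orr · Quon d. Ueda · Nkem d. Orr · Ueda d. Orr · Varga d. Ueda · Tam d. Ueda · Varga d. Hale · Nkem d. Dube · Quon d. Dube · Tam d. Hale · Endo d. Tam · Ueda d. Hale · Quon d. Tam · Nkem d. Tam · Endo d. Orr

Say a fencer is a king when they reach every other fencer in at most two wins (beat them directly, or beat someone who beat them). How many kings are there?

Ueda cannot reach Nkem, Tam, Endo, Quon, Varga in two steps.
Nkem reaches everyone (king).
Hale cannot reach Ueda, Nkem, Tam, Orr, Endo, Quon, Varga in two steps.
Dube cannot reach Ueda, Nkem, Hale, Tam, Orr, Endo, Quon, Varga in two steps.
Tam reaches everyone (king).
Orr cannot reach Ueda, Nkem, Tam, Endo, Quon, Varga in two steps.
Endo cannot reach Nkem in two steps.
Quon cannot reach Nkem, Endo in two steps.
Varga reaches everyone (king).
Kings: Nkem, Tam, Varga — 3.

3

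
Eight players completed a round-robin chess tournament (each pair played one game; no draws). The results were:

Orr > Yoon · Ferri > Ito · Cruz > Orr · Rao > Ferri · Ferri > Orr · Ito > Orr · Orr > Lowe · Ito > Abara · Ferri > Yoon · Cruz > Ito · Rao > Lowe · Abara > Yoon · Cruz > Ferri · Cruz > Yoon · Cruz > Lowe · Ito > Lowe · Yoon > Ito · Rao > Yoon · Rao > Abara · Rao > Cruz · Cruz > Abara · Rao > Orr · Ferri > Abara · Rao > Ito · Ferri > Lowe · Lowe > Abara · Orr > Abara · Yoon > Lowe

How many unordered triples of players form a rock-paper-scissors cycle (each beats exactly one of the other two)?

3

Win totals: Abara 1, Orr 3, Lowe 1, Cruz 6, Rao 7, Ito 3, Ferri 5, Yoon 2.
A player with w wins dominates both others in C(w,2) triples; summing gives 0 + 3 + 0 + 15 + 21 + 3 + 10 + 1 = 53 transitive triples.
Total triples C(8,3) = 56, so cyclic triples = 56 − 53 = 3.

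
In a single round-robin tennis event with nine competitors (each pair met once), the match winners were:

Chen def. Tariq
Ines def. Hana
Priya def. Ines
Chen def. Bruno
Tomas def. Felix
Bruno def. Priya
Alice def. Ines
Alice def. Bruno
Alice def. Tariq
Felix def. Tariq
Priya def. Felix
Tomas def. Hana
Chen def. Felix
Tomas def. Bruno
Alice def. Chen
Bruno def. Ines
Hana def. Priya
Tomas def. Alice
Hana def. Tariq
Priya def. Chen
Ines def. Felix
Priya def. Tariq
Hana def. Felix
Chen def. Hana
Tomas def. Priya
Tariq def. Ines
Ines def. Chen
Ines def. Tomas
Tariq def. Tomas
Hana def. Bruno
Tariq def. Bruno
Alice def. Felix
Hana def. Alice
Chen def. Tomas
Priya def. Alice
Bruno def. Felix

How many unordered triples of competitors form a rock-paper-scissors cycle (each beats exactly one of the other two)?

22

Win totals: Bruno 3, Alice 5, Priya 5, Tariq 3, Ines 4, Hana 5, Tomas 5, Felix 1, Chen 5.
A competitor with w wins dominates both others in C(w,2) triples; summing gives 3 + 10 + 10 + 3 + 6 + 10 + 10 + 0 + 10 = 62 transitive triples.
Total triples C(9,3) = 84, so cyclic triples = 84 − 62 = 22.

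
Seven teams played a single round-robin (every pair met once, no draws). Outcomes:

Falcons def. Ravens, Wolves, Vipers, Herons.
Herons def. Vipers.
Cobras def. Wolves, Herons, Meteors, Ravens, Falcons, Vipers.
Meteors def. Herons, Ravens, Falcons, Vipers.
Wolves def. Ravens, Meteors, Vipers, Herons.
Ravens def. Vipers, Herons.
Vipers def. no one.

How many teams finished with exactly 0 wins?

1

Win totals: Wolves 4, Falcons 4, Ravens 2, Herons 1, Cobras 6, Vipers 0, Meteors 4.
Exactly 0: Vipers — 1 team.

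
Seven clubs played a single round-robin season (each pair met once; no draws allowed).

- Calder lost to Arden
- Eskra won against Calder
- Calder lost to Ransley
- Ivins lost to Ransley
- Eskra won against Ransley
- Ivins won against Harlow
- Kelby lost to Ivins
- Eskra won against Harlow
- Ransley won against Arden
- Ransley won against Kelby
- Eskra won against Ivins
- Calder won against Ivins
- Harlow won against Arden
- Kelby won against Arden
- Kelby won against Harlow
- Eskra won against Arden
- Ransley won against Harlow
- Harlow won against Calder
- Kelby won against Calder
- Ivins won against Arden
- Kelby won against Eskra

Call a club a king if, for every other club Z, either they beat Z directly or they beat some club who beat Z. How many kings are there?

Ransley reaches everyone (king).
Eskra reaches everyone (king).
Harlow cannot reach Ransley, Eskra, Kelby in two steps.
Ivins cannot reach Ransley in two steps.
Arden cannot reach Ransley, Eskra, Harlow, Kelby in two steps.
Calder cannot reach Ransley, Eskra in two steps.
Kelby reaches everyone (king).
Kings: Ransley, Eskra, Kelby — 3.

3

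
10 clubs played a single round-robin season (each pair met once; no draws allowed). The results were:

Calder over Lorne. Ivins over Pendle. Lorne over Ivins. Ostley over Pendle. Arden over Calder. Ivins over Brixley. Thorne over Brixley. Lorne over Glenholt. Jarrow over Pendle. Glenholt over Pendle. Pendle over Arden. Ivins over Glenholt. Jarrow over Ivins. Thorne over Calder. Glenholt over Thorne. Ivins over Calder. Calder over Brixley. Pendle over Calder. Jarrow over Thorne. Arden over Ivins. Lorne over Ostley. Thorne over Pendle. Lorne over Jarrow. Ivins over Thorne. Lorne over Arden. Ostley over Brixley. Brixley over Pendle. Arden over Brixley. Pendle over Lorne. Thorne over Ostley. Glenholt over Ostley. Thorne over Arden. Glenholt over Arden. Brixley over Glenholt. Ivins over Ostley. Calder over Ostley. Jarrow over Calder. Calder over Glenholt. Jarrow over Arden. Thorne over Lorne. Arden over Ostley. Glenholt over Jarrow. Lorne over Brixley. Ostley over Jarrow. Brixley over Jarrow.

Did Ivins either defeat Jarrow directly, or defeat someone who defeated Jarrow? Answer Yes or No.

Yes

Ivins did not beat Jarrow directly.
Ivins beat Calder, Pendle, Thorne, Ostley, Glenholt, Brixley. Of those, Ostley beat Jarrow.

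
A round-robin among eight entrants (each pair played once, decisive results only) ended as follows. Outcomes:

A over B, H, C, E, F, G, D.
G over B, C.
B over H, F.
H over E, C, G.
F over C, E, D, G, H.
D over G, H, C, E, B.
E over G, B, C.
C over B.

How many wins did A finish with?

A's results: beat B, C, D, E, F, G, H; lost to no one.
That is 7 wins.

7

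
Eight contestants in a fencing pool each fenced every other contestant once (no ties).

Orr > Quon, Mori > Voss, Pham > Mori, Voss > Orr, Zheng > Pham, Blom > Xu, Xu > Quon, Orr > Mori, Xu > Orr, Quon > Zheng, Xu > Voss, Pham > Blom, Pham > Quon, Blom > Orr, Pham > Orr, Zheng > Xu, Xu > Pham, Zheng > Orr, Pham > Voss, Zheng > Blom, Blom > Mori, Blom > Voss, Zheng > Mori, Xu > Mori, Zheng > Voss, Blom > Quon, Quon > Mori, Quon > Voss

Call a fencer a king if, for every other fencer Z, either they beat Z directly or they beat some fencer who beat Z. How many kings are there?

Xu reaches everyone (king).
Voss cannot reach Xu, Zheng, Pham, Blom in two steps.
Zheng reaches everyone (king).
Pham reaches everyone (king).
Orr cannot reach Xu, Pham, Blom in two steps.
Blom reaches everyone (king).
Mori cannot reach Xu, Zheng, Pham, Blom, Quon in two steps.
Quon reaches everyone (king).
Kings: Xu, Zheng, Pham, Blom, Quon — 5.

5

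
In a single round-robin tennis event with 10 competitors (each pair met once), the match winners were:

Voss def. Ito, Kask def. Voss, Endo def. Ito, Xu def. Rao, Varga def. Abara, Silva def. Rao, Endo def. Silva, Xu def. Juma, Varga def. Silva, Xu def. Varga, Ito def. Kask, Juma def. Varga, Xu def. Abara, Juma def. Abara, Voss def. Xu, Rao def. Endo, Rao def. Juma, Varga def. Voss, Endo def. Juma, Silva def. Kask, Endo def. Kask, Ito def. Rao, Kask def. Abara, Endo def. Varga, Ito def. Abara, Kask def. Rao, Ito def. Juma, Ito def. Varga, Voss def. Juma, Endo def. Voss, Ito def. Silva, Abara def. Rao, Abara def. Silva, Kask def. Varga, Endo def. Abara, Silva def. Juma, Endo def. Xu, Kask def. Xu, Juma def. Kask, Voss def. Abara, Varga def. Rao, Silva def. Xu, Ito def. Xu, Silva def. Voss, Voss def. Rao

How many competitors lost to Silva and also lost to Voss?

Silva beat: Juma, Voss, Xu, Kask, Rao.
Voss beat: Ito, Juma, Xu, Abara, Rao.
Both beat: Juma, Xu, Rao — 3.

3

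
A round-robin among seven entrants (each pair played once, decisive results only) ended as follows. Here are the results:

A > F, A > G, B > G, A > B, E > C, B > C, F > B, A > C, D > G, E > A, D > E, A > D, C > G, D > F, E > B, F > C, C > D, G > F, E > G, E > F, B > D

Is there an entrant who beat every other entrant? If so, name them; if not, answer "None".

None

Highest win total is E with 5 (out of 6 possible).
E lost to D, so no entrant went undefeated.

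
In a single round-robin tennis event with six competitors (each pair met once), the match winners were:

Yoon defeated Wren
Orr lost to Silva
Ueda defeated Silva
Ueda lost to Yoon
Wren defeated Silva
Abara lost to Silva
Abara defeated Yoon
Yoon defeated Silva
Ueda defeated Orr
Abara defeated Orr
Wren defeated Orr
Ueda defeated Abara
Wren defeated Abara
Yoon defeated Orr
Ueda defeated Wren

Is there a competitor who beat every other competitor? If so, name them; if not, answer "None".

None

Highest win total is Yoon with 4 (out of 5 possible).
Yoon lost to Abara, so no competitor went undefeated.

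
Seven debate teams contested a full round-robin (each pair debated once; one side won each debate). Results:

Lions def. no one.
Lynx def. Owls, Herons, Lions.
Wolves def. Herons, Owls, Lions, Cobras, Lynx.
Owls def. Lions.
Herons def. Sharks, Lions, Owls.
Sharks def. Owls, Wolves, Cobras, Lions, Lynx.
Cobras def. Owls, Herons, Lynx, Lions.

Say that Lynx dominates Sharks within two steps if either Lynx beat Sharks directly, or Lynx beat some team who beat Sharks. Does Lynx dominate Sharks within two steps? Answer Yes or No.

Yes

Lynx did not beat Sharks directly.
Lynx beat Herons, Owls, Lions. Of those, Herons beat Sharks.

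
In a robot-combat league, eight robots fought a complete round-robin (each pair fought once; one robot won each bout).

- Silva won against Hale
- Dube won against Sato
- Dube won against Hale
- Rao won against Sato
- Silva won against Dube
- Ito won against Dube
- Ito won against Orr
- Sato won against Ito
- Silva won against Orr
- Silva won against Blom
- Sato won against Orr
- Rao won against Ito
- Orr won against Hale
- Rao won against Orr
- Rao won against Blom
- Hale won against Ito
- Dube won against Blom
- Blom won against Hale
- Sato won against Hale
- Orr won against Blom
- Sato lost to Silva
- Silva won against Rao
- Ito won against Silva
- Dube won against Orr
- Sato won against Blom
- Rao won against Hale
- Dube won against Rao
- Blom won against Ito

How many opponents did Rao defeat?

5

Rao's results: beat Sato, Hale, Blom, Ito, Orr; lost to Silva, Dube.
That is 5 wins.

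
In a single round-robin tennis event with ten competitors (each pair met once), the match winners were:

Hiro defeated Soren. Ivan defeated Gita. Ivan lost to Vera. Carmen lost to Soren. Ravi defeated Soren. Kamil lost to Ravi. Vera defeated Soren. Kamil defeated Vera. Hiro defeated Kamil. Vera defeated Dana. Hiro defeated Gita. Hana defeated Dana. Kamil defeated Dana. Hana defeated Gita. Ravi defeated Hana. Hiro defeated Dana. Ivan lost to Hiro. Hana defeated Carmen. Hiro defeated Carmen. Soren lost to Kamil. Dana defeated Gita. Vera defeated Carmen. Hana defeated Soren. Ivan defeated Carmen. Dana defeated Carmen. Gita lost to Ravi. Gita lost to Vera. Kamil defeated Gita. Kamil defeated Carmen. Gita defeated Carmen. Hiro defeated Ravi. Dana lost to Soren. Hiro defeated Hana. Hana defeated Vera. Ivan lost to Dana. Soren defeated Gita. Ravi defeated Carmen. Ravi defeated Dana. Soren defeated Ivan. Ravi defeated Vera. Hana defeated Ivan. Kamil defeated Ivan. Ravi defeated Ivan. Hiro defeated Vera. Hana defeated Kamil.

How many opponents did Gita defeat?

Gita's results: beat Carmen; lost to Hiro, Dana, Hana, Ivan, Kamil, Ravi, Soren, Vera.
That is 1 win.

1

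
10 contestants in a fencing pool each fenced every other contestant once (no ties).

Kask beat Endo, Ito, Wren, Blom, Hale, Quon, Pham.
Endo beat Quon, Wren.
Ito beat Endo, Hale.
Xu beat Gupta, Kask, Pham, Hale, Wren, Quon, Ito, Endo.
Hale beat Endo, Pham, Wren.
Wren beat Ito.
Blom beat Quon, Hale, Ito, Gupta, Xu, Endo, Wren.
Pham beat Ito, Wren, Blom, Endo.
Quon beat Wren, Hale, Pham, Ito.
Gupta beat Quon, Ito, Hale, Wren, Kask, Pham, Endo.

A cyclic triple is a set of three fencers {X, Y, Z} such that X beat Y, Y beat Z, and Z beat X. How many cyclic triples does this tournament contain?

Win totals: Xu 8, Wren 1, Ito 2, Kask 7, Gupta 7, Hale 3, Pham 4, Quon 4, Blom 7, Endo 2.
A fencer with w wins dominates both others in C(w,2) triples; summing gives 28 + 0 + 1 + 21 + 21 + 3 + 6 + 6 + 21 + 1 = 108 transitive triples.
Total triples C(10,3) = 120, so cyclic triples = 120 − 108 = 12.

12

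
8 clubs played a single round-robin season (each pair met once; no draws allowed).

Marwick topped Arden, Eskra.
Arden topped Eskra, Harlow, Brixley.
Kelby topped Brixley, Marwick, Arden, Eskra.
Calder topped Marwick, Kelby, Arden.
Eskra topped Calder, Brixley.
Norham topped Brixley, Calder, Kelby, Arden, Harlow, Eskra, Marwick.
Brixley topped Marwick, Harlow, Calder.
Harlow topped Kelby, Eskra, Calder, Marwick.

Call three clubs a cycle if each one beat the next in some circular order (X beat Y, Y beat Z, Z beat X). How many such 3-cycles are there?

12

Win totals: Arden 3, Brixley 3, Marwick 2, Norham 7, Kelby 4, Calder 3, Harlow 4, Eskra 2.
A club with w wins dominates both others in C(w,2) triples; summing gives 3 + 3 + 1 + 21 + 6 + 3 + 6 + 1 = 44 transitive triples.
Total triples C(8,3) = 56, so cyclic triples = 56 − 44 = 12.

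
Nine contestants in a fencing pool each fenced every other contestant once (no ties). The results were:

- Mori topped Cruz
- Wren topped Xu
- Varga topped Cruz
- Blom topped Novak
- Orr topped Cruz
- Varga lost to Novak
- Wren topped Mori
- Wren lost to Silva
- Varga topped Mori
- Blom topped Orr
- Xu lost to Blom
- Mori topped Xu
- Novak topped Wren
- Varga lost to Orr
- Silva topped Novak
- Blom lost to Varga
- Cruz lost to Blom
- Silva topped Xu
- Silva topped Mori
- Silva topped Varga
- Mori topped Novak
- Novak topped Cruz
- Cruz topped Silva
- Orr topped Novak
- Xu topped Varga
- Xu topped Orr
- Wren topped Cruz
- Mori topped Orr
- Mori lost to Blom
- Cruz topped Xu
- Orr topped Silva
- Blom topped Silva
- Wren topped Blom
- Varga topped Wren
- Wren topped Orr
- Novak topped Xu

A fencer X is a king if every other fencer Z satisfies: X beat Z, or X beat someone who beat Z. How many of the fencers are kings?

Blom reaches everyone (king).
Silva reaches everyone (king).
Orr reaches everyone (king).
Novak reaches everyone (king).
Xu reaches everyone (king).
Mori cannot reach Blom in two steps.
Wren reaches everyone (king).
Varga reaches everyone (king).
Cruz cannot reach Blom in two steps.
Kings: Blom, Silva, Orr, Novak, Xu, Wren, Varga — 7.

7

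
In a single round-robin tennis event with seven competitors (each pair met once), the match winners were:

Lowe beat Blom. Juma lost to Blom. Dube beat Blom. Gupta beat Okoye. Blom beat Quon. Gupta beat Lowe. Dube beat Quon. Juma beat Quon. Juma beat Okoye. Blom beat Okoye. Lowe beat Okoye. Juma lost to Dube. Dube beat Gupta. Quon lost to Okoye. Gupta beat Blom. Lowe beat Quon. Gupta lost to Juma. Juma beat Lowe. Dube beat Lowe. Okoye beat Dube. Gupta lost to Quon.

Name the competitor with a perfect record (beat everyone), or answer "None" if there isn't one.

Highest win total is Dube with 5 (out of 6 possible).
Dube lost to Okoye, so no competitor went undefeated.

None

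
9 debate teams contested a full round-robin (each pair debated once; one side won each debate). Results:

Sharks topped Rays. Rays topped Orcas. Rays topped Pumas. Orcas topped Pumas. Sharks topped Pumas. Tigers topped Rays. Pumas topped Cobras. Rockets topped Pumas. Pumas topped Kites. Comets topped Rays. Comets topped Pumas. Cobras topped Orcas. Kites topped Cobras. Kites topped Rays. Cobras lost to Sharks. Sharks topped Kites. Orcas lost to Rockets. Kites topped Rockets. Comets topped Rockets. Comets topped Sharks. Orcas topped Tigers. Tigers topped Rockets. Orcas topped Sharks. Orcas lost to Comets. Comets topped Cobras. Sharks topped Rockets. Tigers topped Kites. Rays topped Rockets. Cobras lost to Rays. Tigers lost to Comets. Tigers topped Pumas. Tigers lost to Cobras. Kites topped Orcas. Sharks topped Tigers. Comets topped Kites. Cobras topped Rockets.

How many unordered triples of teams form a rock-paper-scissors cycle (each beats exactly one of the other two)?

Win totals: Rockets 2, Tigers 4, Pumas 2, Sharks 6, Cobras 3, Orcas 3, Comets 8, Kites 4, Rays 4.
A team with w wins dominates both others in C(w,2) triples; summing gives 1 + 6 + 1 + 15 + 3 + 3 + 28 + 6 + 6 = 69 transitive triples.
Total triples C(9,3) = 84, so cyclic triples = 84 − 69 = 15.

15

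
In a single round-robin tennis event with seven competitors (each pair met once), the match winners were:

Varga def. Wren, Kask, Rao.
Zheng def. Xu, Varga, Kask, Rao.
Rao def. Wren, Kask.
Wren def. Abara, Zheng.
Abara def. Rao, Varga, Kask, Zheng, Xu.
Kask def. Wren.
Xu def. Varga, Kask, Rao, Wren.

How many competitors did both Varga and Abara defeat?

Varga beat: Rao, Wren, Kask.
Abara beat: Rao, Xu, Zheng, Varga, Kask.
Both beat: Rao, Kask — 2.

2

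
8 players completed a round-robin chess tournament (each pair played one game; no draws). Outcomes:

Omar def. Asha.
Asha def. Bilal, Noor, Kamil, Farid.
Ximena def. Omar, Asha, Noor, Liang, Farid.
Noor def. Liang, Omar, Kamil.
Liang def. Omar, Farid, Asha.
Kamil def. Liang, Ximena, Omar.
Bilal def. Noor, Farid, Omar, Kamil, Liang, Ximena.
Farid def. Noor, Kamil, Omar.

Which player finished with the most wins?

Bilal

Win totals: Asha 4, Omar 1, Noor 3, Liang 3, Farid 3, Ximena 5, Kamil 3, Bilal 6.
Bilal leads with 6 wins (next highest: 5).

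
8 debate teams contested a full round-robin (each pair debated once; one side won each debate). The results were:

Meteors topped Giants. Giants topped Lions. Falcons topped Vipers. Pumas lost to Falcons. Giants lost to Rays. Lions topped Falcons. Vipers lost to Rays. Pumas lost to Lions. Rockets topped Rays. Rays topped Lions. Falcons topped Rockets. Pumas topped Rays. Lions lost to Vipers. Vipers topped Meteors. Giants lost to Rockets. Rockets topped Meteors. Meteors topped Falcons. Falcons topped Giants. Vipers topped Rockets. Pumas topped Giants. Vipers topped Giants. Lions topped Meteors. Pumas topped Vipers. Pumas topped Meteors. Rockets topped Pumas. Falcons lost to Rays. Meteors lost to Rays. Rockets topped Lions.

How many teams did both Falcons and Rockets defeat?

Falcons beat: Pumas, Rockets, Giants, Vipers.
Rockets beat: Pumas, Giants, Lions, Meteors, Rays.
Both beat: Pumas, Giants — 2.

2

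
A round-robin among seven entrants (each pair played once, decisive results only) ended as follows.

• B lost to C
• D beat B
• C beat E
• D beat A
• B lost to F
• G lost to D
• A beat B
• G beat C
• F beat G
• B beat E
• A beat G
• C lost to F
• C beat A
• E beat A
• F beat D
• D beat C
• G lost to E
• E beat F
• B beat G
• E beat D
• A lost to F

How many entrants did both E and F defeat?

E beat: A, D, F, G.
F beat: A, B, C, D, G.
Both beat: A, D, G — 3.

3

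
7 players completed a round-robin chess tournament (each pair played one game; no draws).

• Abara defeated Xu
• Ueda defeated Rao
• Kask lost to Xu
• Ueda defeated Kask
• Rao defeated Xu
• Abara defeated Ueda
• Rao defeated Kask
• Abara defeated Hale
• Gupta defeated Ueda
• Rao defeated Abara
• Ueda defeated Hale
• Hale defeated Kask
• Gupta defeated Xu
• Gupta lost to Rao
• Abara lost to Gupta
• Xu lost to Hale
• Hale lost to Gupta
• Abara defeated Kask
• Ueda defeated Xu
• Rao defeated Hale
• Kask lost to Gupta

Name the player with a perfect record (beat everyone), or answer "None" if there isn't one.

Highest win total is Rao with 5 (out of 6 possible).
Rao lost to Ueda, so no player went undefeated.

None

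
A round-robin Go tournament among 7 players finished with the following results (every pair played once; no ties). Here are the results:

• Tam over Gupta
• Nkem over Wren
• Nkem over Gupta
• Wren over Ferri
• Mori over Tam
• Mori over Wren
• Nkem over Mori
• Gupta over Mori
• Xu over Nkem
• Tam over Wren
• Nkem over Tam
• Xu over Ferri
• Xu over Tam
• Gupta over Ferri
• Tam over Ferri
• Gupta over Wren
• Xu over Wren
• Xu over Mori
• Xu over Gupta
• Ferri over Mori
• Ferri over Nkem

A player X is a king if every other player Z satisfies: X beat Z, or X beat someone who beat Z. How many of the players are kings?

1

Tam cannot reach Xu in two steps.
Wren cannot reach Tam, Gupta, Xu in two steps.
Ferri cannot reach Xu in two steps.
Gupta cannot reach Xu in two steps.
Nkem cannot reach Xu in two steps.
Mori cannot reach Nkem, Xu in two steps.
Xu reaches everyone (king).
Kings: Xu — 1.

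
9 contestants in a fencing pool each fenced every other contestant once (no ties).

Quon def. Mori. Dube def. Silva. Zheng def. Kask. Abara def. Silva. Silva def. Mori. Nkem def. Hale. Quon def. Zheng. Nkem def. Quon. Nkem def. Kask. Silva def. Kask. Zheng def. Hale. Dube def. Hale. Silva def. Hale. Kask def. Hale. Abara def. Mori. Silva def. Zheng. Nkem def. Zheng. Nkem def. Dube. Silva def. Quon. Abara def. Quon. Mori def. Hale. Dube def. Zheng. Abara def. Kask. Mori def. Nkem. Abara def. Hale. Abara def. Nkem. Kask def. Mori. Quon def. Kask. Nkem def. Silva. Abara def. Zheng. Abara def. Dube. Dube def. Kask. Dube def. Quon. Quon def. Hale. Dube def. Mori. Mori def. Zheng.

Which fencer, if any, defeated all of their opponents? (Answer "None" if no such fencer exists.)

Abara has 8 wins out of 8 opponents — a perfect record.

Abara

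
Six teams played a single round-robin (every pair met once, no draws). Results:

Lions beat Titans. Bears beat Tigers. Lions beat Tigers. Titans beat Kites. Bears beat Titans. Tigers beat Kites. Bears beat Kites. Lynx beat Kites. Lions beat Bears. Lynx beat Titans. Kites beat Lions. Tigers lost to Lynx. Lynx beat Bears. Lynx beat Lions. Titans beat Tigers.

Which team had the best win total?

Lynx

Win totals: Kites 1, Lynx 5, Bears 3, Tigers 1, Titans 2, Lions 3.
Lynx leads with 5 wins (next highest: 3).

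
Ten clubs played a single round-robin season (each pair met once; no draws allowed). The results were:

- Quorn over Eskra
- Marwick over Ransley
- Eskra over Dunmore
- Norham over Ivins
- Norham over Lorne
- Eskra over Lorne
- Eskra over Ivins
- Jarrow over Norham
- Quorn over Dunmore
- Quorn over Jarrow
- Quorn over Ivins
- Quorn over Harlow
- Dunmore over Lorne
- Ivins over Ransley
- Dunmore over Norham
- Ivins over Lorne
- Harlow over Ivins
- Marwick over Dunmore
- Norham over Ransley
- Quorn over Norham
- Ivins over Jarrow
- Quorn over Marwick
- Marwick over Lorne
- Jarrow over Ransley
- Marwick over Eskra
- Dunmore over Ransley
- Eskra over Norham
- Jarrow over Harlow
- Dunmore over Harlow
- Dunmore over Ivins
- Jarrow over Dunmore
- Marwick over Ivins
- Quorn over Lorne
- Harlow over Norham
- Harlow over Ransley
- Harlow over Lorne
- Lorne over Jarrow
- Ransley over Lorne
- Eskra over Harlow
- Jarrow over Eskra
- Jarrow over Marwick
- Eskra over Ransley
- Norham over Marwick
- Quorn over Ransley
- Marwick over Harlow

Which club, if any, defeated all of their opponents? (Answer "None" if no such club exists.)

Quorn

Quorn has 9 wins out of 9 opponents — a perfect record.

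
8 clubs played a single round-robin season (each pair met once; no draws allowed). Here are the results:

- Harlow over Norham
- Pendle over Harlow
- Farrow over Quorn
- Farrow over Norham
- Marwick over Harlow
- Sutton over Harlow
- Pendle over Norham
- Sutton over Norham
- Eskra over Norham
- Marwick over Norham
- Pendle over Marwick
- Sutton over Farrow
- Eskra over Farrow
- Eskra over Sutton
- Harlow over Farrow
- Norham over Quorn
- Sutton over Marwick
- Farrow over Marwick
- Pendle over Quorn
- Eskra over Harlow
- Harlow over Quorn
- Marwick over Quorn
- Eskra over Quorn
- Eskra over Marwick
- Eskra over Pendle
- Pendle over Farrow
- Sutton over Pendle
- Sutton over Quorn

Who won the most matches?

Eskra

Win totals: Pendle 5, Eskra 7, Norham 1, Quorn 0, Harlow 3, Farrow 3, Sutton 6, Marwick 3.
Eskra leads with 7 wins (next highest: 6).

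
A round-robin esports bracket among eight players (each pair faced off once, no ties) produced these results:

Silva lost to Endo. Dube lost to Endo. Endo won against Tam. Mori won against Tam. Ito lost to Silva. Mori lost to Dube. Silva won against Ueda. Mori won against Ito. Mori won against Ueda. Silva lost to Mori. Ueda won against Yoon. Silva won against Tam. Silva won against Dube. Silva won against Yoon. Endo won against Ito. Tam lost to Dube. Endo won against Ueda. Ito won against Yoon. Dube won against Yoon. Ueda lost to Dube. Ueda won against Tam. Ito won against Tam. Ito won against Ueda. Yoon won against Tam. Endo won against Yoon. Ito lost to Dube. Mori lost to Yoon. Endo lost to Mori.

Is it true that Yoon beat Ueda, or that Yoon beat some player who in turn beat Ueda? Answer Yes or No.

Yes

Yoon did not beat Ueda directly.
Yoon beat Tam, Mori. Of those, Mori beat Ueda.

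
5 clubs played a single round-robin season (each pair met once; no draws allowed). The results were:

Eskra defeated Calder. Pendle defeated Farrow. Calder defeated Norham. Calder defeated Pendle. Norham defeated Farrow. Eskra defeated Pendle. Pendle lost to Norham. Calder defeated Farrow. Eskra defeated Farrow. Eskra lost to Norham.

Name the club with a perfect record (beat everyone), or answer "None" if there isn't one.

None

Highest win total is Norham with 3 (out of 4 possible).
Norham lost to Calder, so no club went undefeated.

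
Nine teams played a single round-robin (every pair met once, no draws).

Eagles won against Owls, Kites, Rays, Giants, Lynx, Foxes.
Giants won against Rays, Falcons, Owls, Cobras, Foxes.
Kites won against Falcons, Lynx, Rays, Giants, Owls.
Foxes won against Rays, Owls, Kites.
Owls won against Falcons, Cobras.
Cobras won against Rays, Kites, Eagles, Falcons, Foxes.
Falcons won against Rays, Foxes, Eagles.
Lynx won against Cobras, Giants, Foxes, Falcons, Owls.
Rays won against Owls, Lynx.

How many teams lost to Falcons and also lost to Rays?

0

Falcons beat: Eagles, Rays, Foxes.
Rays beat: Lynx, Owls.
No one was beaten by both.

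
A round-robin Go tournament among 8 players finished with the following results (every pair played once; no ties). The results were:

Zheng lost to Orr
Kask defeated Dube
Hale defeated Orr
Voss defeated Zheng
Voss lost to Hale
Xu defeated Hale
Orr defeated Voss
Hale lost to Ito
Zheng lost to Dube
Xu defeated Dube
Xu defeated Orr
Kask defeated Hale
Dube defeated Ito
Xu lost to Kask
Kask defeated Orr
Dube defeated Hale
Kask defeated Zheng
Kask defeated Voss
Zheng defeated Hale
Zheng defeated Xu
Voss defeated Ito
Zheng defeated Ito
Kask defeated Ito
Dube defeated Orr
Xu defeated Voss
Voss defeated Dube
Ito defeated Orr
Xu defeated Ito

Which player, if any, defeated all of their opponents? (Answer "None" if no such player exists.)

Kask

Kask has 7 wins out of 7 opponents — a perfect record.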